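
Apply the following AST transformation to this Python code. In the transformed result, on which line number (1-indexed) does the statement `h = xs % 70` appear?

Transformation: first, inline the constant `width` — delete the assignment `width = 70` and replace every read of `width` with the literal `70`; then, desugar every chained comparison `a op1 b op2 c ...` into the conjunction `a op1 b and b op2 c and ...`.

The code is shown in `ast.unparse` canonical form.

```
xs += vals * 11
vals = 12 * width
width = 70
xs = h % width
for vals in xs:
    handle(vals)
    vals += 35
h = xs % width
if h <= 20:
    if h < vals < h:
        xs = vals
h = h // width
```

Transformed code:
xs += vals * 11
vals = 12 * 70
xs = h % 70
for vals in xs:
    handle(vals)
    vals += 35
h = xs % 70
if h <= 20:
    if h < vals and vals < h:
        xs = vals
h = h // 70

7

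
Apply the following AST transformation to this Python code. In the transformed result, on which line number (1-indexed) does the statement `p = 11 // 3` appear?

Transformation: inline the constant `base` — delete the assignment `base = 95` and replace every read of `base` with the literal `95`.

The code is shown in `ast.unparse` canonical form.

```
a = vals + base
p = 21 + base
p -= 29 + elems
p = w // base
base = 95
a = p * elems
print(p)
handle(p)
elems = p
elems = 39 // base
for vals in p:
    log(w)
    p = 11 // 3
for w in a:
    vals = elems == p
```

12

Transformed code:
a = vals + 95
p = 21 + 95
p -= 29 + elems
p = w // 95
a = p * elems
print(p)
handle(p)
elems = p
elems = 39 // 95
for vals in p:
    log(w)
    p = 11 // 3
for w in a:
    vals = elems == p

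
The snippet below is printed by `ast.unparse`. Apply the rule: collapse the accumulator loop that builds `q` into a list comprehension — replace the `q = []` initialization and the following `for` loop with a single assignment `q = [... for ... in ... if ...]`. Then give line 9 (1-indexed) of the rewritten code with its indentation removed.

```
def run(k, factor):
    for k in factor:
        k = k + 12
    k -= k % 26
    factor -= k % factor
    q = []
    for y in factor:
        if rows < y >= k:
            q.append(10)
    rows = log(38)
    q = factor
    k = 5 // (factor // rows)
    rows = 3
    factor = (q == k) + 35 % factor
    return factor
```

k = 5 // (factor // rows)

Transformed code:
def run(k, factor):
    for k in factor:
        k = k + 12
    k -= k % 26
    factor -= k % factor
    q = [10 for y in factor if rows < y >= k]
    rows = log(38)
    q = factor
    k = 5 // (factor // rows)
    rows = 3
    factor = (q == k) + 35 % factor
    return factor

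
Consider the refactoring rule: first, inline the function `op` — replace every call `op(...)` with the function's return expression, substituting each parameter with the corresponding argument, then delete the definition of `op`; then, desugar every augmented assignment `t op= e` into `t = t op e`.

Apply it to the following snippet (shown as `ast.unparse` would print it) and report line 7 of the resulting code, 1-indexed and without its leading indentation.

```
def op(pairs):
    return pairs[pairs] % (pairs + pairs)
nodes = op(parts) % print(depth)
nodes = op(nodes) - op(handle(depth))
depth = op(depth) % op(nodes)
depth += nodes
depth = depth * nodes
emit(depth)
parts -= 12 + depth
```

Transformed code:
nodes = parts[parts] % (parts + parts) % print(depth)
nodes = nodes[nodes] % (nodes + nodes) - handle(depth)[handle(depth)] % (handle(depth) + handle(depth))
depth = depth[depth] % (depth + depth) % (nodes[nodes] % (nodes + nodes))
depth = depth + nodes
depth = depth * nodes
emit(depth)
parts = parts - (12 + depth)

parts = parts - (12 + depth)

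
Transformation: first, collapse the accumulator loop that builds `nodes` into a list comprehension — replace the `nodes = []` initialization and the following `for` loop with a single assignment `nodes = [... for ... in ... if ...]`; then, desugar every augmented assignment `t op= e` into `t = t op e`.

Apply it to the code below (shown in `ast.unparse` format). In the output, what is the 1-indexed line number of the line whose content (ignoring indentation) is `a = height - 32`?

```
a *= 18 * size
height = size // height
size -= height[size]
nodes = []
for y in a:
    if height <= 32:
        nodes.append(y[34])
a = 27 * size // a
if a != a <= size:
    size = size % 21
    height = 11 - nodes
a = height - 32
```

Transformed code:
a = a * (18 * size)
height = size // height
size = size - height[size]
nodes = [y[34] for y in a if height <= 32]
a = 27 * size // a
if a != a <= size:
    size = size % 21
    height = 11 - nodes
a = height - 32

9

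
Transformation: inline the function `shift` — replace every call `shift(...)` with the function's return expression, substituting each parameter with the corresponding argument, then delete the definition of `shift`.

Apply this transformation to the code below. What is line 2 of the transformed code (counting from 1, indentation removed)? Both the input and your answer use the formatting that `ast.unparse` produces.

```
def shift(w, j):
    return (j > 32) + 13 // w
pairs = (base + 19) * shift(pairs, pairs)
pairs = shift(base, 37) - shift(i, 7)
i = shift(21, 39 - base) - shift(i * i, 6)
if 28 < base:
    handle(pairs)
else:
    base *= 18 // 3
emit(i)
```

Transformed code:
pairs = (base + 19) * ((pairs > 32) + 13 // pairs)
pairs = (37 > 32) + 13 // base - ((7 > 32) + 13 // i)
i = (39 - base > 32) + 13 // 21 - ((6 > 32) + 13 // (i * i))
if 28 < base:
    handle(pairs)
else:
    base *= 18 // 3
emit(i)

pairs = (37 > 32) + 13 // base - ((7 > 32) + 13 // i)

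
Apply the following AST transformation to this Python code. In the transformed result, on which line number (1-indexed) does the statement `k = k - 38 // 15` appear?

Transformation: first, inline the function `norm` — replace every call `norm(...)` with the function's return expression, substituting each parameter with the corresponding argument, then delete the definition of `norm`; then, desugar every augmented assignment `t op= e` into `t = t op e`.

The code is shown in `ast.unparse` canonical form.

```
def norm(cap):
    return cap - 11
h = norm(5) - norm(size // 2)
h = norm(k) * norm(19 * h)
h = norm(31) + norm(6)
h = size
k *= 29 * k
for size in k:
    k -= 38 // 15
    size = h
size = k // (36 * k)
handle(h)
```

Transformed code:
h = 5 - 11 - (size // 2 - 11)
h = (k - 11) * (19 * h - 11)
h = 31 - 11 + (6 - 11)
h = size
k = k * (29 * k)
for size in k:
    k = k - 38 // 15
    size = h
size = k // (36 * k)
handle(h)

7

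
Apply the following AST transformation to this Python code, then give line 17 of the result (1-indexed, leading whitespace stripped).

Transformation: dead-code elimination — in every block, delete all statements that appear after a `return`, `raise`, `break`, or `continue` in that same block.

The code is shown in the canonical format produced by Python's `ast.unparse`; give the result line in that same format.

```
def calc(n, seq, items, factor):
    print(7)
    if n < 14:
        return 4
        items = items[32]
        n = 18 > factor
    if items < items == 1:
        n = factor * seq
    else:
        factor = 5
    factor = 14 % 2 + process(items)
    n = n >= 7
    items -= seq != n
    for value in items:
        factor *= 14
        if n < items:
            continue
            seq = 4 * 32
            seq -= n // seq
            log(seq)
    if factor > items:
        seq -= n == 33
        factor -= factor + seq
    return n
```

Transformed code:
def calc(n, seq, items, factor):
    print(7)
    if n < 14:
        return 4
    if items < items == 1:
        n = factor * seq
    else:
        factor = 5
    factor = 14 % 2 + process(items)
    n = n >= 7
    items -= seq != n
    for value in items:
        factor *= 14
        if n < items:
            continue
    if factor > items:
        seq -= n == 33
        factor -= factor + seq
    return n

seq -= n == 33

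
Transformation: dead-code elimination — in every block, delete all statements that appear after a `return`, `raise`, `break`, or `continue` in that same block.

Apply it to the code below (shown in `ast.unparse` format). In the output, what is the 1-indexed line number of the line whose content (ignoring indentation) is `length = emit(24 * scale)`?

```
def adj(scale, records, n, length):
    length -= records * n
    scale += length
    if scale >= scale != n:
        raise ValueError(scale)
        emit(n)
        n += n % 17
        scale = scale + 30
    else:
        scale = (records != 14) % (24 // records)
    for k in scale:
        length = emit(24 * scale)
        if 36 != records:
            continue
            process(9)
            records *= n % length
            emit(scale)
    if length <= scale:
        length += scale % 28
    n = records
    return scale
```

9

Transformed code:
def adj(scale, records, n, length):
    length -= records * n
    scale += length
    if scale >= scale != n:
        raise ValueError(scale)
    else:
        scale = (records != 14) % (24 // records)
    for k in scale:
        length = emit(24 * scale)
        if 36 != records:
            continue
    if length <= scale:
        length += scale % 28
    n = records
    return scale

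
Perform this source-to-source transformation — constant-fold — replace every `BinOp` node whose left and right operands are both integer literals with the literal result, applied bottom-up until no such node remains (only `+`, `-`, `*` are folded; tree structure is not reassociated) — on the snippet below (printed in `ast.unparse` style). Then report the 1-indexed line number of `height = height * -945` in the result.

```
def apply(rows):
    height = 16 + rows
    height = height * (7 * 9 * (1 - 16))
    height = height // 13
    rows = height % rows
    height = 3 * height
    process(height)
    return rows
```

Transformed code:
def apply(rows):
    height = 16 + rows
    height = height * -945
    height = height // 13
    rows = height % rows
    height = 3 * height
    process(height)
    return rows

3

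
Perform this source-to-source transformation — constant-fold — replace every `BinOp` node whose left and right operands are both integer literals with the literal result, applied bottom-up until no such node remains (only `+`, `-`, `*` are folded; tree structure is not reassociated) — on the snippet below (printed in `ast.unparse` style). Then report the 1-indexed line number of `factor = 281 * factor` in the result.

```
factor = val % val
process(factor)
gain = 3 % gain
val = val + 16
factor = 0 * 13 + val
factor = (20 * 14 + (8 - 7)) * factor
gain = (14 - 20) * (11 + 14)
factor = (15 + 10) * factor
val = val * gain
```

Transformed code:
factor = val % val
process(factor)
gain = 3 % gain
val = val + 16
factor = 0 + val
factor = 281 * factor
gain = -150
factor = 25 * factor
val = val * gain

6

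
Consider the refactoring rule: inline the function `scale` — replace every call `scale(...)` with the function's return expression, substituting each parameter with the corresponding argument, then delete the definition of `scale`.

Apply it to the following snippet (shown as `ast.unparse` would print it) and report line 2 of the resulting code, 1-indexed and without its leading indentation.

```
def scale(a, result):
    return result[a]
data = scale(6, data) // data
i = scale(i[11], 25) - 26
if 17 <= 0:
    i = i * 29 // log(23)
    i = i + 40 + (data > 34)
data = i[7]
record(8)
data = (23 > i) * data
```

i = 25[i[11]] - 26

Transformed code:
data = data[6] // data
i = 25[i[11]] - 26
if 17 <= 0:
    i = i * 29 // log(23)
    i = i + 40 + (data > 34)
data = i[7]
record(8)
data = (23 > i) * data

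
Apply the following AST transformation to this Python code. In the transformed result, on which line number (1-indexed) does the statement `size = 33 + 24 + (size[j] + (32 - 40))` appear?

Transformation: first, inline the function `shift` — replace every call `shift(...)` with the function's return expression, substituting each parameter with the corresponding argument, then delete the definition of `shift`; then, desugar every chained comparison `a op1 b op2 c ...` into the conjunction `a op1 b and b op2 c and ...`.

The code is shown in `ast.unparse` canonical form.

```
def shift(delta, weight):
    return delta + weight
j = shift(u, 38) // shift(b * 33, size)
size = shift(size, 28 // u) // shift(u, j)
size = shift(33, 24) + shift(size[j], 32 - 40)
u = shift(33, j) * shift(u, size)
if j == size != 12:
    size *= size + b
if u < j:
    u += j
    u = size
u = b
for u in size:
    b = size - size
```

Transformed code:
j = (u + 38) // (b * 33 + size)
size = (size + 28 // u) // (u + j)
size = 33 + 24 + (size[j] + (32 - 40))
u = (33 + j) * (u + size)
if j == size and size != 12:
    size *= size + b
if u < j:
    u += j
    u = size
u = b
for u in size:
    b = size - size

3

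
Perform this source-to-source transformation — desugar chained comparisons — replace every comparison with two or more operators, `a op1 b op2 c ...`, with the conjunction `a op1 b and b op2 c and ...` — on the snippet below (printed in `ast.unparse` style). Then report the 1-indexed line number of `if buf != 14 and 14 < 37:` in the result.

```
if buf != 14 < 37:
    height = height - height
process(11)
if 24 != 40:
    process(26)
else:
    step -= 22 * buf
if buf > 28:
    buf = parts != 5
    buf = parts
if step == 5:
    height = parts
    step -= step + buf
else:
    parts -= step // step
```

1

Transformed code:
if buf != 14 and 14 < 37:
    height = height - height
process(11)
if 24 != 40:
    process(26)
else:
    step -= 22 * buf
if buf > 28:
    buf = parts != 5
    buf = parts
if step == 5:
    height = parts
    step -= step + buf
else:
    parts -= step // step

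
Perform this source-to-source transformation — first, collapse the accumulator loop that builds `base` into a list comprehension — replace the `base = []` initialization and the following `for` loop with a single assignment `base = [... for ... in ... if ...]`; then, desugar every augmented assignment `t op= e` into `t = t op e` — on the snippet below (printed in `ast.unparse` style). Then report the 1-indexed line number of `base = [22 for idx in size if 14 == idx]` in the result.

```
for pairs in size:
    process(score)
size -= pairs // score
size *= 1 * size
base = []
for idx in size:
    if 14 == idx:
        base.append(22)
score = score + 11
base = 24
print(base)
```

Transformed code:
for pairs in size:
    process(score)
size = size - pairs // score
size = size * (1 * size)
base = [22 for idx in size if 14 == idx]
score = score + 11
base = 24
print(base)

5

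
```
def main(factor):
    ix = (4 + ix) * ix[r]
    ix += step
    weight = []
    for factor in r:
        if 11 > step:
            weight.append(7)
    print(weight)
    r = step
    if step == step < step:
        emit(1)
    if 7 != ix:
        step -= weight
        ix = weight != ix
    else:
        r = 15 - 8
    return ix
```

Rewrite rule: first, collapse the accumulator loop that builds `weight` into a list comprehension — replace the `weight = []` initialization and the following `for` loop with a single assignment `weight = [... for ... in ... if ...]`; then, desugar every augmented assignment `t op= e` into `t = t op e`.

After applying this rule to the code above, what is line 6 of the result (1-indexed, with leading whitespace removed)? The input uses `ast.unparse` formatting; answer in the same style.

Transformed code:
def main(factor):
    ix = (4 + ix) * ix[r]
    ix = ix + step
    weight = [7 for factor in r if 11 > step]
    print(weight)
    r = step
    if step == step < step:
        emit(1)
    if 7 != ix:
        step = step - weight
        ix = weight != ix
    else:
        r = 15 - 8
    return ix

r = step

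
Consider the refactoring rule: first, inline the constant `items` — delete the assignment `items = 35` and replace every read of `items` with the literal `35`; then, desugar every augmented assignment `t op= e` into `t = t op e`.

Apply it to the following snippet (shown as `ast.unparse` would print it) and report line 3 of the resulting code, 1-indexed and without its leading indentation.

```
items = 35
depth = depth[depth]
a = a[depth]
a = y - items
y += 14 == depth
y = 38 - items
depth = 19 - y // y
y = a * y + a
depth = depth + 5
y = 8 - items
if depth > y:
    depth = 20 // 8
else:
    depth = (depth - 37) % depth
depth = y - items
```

a = y - 35

Transformed code:
depth = depth[depth]
a = a[depth]
a = y - 35
y = y + (14 == depth)
y = 38 - 35
depth = 19 - y // y
y = a * y + a
depth = depth + 5
y = 8 - 35
if depth > y:
    depth = 20 // 8
else:
    depth = (depth - 37) % depth
depth = y - 35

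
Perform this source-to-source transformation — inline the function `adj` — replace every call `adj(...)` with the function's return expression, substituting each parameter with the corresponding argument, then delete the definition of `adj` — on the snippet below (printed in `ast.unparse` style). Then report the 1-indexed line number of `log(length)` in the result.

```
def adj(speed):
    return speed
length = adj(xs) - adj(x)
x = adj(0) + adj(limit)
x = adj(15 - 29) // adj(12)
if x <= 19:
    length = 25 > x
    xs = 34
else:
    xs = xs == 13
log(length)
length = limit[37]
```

Transformed code:
length = xs - x
x = 0 + limit
x = (15 - 29) // 12
if x <= 19:
    length = 25 > x
    xs = 34
else:
    xs = xs == 13
log(length)
length = limit[37]

9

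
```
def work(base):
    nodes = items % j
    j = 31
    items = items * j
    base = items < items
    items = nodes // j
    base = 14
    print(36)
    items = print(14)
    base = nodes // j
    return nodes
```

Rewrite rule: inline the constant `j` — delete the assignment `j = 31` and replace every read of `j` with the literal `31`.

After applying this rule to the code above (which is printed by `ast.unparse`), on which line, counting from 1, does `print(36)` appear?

Transformed code:
def work(base):
    nodes = items % 31
    items = items * 31
    base = items < items
    items = nodes // 31
    base = 14
    print(36)
    items = print(14)
    base = nodes // 31
    return nodes

7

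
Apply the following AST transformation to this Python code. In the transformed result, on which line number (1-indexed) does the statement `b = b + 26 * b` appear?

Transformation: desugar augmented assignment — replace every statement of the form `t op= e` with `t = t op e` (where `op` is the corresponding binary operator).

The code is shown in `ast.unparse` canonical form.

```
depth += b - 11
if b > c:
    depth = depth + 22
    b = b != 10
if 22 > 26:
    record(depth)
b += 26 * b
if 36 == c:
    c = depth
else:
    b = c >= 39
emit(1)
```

7

Transformed code:
depth = depth + (b - 11)
if b > c:
    depth = depth + 22
    b = b != 10
if 22 > 26:
    record(depth)
b = b + 26 * b
if 36 == c:
    c = depth
else:
    b = c >= 39
emit(1)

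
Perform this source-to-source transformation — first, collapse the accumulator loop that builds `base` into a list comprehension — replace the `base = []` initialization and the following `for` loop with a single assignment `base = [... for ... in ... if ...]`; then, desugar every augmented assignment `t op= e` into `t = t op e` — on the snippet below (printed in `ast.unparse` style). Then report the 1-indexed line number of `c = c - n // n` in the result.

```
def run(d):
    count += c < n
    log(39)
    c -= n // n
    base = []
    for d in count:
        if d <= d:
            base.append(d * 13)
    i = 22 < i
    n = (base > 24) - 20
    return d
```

4

Transformed code:
def run(d):
    count = count + (c < n)
    log(39)
    c = c - n // n
    base = [d * 13 for d in count if d <= d]
    i = 22 < i
    n = (base > 24) - 20
    return d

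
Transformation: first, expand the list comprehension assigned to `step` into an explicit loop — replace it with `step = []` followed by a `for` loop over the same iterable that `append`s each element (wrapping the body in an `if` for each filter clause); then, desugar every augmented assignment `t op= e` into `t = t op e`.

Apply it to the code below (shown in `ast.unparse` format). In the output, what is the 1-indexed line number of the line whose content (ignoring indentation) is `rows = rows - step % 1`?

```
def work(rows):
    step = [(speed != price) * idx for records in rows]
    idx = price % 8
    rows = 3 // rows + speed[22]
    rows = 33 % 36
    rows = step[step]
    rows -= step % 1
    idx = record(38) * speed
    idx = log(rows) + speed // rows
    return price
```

9

Transformed code:
def work(rows):
    step = []
    for records in rows:
        step.append((speed != price) * idx)
    idx = price % 8
    rows = 3 // rows + speed[22]
    rows = 33 % 36
    rows = step[step]
    rows = rows - step % 1
    idx = record(38) * speed
    idx = log(rows) + speed // rows
    return price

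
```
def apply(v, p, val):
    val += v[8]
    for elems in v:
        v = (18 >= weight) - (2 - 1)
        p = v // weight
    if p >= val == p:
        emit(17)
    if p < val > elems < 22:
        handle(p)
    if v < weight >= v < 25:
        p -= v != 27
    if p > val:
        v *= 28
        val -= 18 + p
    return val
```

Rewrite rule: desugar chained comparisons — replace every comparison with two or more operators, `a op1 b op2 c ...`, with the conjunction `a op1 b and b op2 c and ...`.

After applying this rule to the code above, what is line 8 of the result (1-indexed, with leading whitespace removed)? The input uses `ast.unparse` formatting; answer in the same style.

Transformed code:
def apply(v, p, val):
    val += v[8]
    for elems in v:
        v = (18 >= weight) - (2 - 1)
        p = v // weight
    if p >= val and val == p:
        emit(17)
    if p < val and val > elems and (elems < 22):
        handle(p)
    if v < weight and weight >= v and (v < 25):
        p -= v != 27
    if p > val:
        v *= 28
        val -= 18 + p
    return val

if p < val and val > elems and (elems < 22):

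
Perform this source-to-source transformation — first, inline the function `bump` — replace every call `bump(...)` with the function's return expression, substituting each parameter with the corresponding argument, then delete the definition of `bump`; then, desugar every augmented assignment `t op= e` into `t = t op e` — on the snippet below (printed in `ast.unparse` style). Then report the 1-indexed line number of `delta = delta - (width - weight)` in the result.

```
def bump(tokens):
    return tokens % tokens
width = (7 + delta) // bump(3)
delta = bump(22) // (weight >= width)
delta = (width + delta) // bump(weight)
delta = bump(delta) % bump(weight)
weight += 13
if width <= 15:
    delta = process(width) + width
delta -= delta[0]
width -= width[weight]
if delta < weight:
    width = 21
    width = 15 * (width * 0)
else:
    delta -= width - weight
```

14

Transformed code:
width = (7 + delta) // (3 % 3)
delta = 22 % 22 // (weight >= width)
delta = (width + delta) // (weight % weight)
delta = delta % delta % (weight % weight)
weight = weight + 13
if width <= 15:
    delta = process(width) + width
delta = delta - delta[0]
width = width - width[weight]
if delta < weight:
    width = 21
    width = 15 * (width * 0)
else:
    delta = delta - (width - weight)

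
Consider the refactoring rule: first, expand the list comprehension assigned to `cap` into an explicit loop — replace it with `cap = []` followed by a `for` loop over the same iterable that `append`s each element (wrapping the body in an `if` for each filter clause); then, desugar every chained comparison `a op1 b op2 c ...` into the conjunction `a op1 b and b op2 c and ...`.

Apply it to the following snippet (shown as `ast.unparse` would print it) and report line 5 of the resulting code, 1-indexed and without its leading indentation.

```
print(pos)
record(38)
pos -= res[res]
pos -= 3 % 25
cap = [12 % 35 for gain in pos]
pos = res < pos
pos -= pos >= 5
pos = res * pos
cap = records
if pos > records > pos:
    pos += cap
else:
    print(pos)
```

Transformed code:
print(pos)
record(38)
pos -= res[res]
pos -= 3 % 25
cap = []
for gain in pos:
    cap.append(12 % 35)
pos = res < pos
pos -= pos >= 5
pos = res * pos
cap = records
if pos > records and records > pos:
    pos += cap
else:
    print(pos)

cap = []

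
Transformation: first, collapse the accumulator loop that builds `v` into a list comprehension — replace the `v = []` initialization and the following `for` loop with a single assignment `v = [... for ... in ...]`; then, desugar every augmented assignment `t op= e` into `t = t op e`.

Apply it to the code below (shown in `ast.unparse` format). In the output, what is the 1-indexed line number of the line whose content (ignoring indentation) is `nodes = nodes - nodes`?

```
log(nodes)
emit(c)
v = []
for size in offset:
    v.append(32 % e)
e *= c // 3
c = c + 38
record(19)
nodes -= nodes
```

Transformed code:
log(nodes)
emit(c)
v = [32 % e for size in offset]
e = e * (c // 3)
c = c + 38
record(19)
nodes = nodes - nodes

7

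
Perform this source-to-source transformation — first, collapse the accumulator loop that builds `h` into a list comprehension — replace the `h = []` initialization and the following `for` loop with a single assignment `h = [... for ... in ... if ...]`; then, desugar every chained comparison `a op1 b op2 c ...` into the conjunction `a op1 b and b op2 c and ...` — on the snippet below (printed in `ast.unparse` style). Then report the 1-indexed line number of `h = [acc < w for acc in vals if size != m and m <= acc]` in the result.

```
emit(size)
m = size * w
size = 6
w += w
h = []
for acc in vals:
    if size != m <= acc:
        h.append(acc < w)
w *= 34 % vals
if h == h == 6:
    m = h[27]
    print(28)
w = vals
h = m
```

5

Transformed code:
emit(size)
m = size * w
size = 6
w += w
h = [acc < w for acc in vals if size != m and m <= acc]
w *= 34 % vals
if h == h and h == 6:
    m = h[27]
    print(28)
w = vals
h = m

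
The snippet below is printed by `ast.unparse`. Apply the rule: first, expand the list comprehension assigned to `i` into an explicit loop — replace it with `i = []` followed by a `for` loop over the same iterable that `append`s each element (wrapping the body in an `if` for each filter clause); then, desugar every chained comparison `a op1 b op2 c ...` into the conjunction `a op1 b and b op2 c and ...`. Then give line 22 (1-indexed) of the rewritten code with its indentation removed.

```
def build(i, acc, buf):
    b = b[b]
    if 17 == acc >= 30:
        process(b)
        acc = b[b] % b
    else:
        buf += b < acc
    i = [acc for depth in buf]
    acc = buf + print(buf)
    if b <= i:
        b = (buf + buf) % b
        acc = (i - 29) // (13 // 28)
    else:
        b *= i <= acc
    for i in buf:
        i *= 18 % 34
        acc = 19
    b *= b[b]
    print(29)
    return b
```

return b

Transformed code:
def build(i, acc, buf):
    b = b[b]
    if 17 == acc and acc >= 30:
        process(b)
        acc = b[b] % b
    else:
        buf += b < acc
    i = []
    for depth in buf:
        i.append(acc)
    acc = buf + print(buf)
    if b <= i:
        b = (buf + buf) % b
        acc = (i - 29) // (13 // 28)
    else:
        b *= i <= acc
    for i in buf:
        i *= 18 % 34
        acc = 19
    b *= b[b]
    print(29)
    return b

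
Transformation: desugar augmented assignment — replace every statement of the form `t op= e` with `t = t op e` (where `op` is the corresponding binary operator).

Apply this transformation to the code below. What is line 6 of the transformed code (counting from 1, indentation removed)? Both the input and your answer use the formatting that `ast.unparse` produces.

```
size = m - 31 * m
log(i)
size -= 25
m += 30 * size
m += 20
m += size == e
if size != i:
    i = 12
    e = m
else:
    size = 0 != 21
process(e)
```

Transformed code:
size = m - 31 * m
log(i)
size = size - 25
m = m + 30 * size
m = m + 20
m = m + (size == e)
if size != i:
    i = 12
    e = m
else:
    size = 0 != 21
process(e)

m = m + (size == e)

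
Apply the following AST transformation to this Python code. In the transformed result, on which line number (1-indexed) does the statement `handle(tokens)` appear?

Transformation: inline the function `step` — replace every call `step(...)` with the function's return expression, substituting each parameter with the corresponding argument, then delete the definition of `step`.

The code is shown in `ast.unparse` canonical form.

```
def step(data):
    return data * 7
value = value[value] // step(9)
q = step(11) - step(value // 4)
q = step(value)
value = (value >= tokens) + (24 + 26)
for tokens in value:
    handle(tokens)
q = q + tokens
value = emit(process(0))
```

Transformed code:
value = value[value] // (9 * 7)
q = 11 * 7 - value // 4 * 7
q = value * 7
value = (value >= tokens) + (24 + 26)
for tokens in value:
    handle(tokens)
q = q + tokens
value = emit(process(0))

6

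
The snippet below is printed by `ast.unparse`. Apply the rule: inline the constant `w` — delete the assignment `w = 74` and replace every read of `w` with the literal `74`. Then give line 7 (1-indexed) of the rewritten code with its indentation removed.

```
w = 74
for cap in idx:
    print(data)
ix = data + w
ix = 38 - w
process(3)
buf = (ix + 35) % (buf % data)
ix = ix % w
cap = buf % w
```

ix = ix % 74

Transformed code:
for cap in idx:
    print(data)
ix = data + 74
ix = 38 - 74
process(3)
buf = (ix + 35) % (buf % data)
ix = ix % 74
cap = buf % 74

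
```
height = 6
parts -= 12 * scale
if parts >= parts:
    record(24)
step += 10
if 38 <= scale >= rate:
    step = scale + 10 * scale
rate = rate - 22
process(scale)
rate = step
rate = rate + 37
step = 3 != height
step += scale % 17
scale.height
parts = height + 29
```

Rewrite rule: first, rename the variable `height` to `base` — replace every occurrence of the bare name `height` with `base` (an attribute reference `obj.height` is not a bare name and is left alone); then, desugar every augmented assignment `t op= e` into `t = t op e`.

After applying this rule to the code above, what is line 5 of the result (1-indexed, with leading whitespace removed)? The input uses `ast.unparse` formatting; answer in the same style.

step = step + 10

Transformed code:
base = 6
parts = parts - 12 * scale
if parts >= parts:
    record(24)
step = step + 10
if 38 <= scale >= rate:
    step = scale + 10 * scale
rate = rate - 22
process(scale)
rate = step
rate = rate + 37
step = 3 != base
step = step + scale % 17
scale.height
parts = base + 29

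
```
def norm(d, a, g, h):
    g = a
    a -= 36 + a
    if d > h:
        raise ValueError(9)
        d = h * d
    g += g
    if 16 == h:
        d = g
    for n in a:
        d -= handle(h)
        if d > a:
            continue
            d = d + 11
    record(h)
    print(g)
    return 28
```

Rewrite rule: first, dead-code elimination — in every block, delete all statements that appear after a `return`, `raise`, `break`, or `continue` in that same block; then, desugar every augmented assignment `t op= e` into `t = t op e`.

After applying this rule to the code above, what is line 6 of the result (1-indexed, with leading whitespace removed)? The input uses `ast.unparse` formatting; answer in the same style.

g = g + g

Transformed code:
def norm(d, a, g, h):
    g = a
    a = a - (36 + a)
    if d > h:
        raise ValueError(9)
    g = g + g
    if 16 == h:
        d = g
    for n in a:
        d = d - handle(h)
        if d > a:
            continue
    record(h)
    print(g)
    return 28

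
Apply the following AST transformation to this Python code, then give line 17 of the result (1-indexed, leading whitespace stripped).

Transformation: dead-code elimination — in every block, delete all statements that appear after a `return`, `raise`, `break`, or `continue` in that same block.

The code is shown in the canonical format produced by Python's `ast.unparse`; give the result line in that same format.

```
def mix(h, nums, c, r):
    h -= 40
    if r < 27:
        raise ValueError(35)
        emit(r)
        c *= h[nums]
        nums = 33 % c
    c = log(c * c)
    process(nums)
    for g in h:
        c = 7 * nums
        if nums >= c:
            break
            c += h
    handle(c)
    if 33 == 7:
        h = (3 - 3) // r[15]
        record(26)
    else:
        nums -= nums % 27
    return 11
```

Transformed code:
def mix(h, nums, c, r):
    h -= 40
    if r < 27:
        raise ValueError(35)
    c = log(c * c)
    process(nums)
    for g in h:
        c = 7 * nums
        if nums >= c:
            break
    handle(c)
    if 33 == 7:
        h = (3 - 3) // r[15]
        record(26)
    else:
        nums -= nums % 27
    return 11

return 11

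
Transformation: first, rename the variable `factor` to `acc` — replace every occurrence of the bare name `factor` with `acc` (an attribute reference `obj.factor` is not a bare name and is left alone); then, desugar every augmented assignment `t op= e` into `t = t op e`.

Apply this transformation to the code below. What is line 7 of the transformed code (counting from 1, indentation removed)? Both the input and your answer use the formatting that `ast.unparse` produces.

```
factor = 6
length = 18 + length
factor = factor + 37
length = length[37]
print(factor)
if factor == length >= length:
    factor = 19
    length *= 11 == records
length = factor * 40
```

acc = 19

Transformed code:
acc = 6
length = 18 + length
acc = acc + 37
length = length[37]
print(acc)
if acc == length >= length:
    acc = 19
    length = length * (11 == records)
length = acc * 40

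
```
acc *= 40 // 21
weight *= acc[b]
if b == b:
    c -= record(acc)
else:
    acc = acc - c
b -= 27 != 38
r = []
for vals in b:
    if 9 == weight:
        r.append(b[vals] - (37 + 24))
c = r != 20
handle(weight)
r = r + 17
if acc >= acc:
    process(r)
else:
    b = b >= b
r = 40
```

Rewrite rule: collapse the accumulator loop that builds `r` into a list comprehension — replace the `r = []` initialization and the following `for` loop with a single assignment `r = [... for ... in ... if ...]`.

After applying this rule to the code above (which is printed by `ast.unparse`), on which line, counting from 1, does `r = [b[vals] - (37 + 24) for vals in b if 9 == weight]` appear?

Transformed code:
acc *= 40 // 21
weight *= acc[b]
if b == b:
    c -= record(acc)
else:
    acc = acc - c
b -= 27 != 38
r = [b[vals] - (37 + 24) for vals in b if 9 == weight]
c = r != 20
handle(weight)
r = r + 17
if acc >= acc:
    process(r)
else:
    b = b >= b
r = 40

8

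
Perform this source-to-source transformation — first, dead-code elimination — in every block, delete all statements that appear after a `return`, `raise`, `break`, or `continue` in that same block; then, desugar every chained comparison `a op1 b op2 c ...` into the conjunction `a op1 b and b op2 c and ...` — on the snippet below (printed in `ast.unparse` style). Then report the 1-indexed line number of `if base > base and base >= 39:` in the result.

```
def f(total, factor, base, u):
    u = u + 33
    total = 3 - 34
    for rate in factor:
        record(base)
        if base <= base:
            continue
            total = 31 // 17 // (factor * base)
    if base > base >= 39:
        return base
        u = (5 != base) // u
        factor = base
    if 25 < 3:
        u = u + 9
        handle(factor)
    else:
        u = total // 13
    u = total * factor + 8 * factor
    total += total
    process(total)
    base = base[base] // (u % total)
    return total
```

8

Transformed code:
def f(total, factor, base, u):
    u = u + 33
    total = 3 - 34
    for rate in factor:
        record(base)
        if base <= base:
            continue
    if base > base and base >= 39:
        return base
    if 25 < 3:
        u = u + 9
        handle(factor)
    else:
        u = total // 13
    u = total * factor + 8 * factor
    total += total
    process(total)
    base = base[base] // (u % total)
    return total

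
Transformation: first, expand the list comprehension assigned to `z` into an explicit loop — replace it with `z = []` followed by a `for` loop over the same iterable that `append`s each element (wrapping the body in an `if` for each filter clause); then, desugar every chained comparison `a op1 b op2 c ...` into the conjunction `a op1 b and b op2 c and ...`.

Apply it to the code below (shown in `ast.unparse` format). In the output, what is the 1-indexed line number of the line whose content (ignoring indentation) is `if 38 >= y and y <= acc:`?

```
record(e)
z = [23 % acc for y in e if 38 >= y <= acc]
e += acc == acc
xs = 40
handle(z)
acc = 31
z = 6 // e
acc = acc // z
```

Transformed code:
record(e)
z = []
for y in e:
    if 38 >= y and y <= acc:
        z.append(23 % acc)
e += acc == acc
xs = 40
handle(z)
acc = 31
z = 6 // e
acc = acc // z

4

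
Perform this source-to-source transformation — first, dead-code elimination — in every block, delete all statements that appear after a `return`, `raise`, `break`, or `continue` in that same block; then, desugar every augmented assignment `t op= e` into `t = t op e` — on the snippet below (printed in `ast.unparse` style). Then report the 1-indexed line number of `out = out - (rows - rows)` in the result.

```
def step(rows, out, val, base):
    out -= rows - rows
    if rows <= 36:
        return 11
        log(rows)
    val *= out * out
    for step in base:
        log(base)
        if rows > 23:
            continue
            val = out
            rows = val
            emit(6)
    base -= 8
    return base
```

2

Transformed code:
def step(rows, out, val, base):
    out = out - (rows - rows)
    if rows <= 36:
        return 11
    val = val * (out * out)
    for step in base:
        log(base)
        if rows > 23:
            continue
    base = base - 8
    return base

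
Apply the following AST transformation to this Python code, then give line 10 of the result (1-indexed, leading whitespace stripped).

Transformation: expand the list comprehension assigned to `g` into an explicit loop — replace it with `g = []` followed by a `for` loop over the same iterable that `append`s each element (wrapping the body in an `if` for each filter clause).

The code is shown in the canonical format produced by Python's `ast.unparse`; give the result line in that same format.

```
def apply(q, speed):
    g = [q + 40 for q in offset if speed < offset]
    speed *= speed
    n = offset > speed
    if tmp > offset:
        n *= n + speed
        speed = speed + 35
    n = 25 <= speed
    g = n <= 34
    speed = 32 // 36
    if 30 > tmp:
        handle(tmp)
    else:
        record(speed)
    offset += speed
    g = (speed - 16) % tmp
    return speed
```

Transformed code:
def apply(q, speed):
    g = []
    for q in offset:
        if speed < offset:
            g.append(q + 40)
    speed *= speed
    n = offset > speed
    if tmp > offset:
        n *= n + speed
        speed = speed + 35
    n = 25 <= speed
    g = n <= 34
    speed = 32 // 36
    if 30 > tmp:
        handle(tmp)
    else:
        record(speed)
    offset += speed
    g = (speed - 16) % tmp
    return speed

speed = speed + 35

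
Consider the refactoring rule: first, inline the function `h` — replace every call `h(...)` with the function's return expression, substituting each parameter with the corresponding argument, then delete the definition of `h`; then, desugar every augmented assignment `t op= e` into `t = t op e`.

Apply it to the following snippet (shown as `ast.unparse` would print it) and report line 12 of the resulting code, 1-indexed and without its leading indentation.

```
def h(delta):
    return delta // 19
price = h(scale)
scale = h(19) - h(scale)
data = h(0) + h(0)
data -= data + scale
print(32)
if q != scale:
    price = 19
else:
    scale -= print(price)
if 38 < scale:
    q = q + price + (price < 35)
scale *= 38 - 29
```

Transformed code:
price = scale // 19
scale = 19 // 19 - scale // 19
data = 0 // 19 + 0 // 19
data = data - (data + scale)
print(32)
if q != scale:
    price = 19
else:
    scale = scale - print(price)
if 38 < scale:
    q = q + price + (price < 35)
scale = scale * (38 - 29)

scale = scale * (38 - 29)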